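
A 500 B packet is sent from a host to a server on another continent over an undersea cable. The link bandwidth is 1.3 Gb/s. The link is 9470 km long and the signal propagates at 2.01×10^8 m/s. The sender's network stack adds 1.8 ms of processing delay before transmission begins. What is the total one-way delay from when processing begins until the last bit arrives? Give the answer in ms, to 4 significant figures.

L = 500 × 8 = 4000 bits.
Transmission delay = L/R = 4000 / 1300000000 = 0.00307692 ms.
Propagation delay = d/s = 9470000 m / 2.01e+08 m/s = 47.1144 ms.
Plus processing delay 1.8 ms = 1.8 ms.
Total = 48.92 ms.

48.92 ms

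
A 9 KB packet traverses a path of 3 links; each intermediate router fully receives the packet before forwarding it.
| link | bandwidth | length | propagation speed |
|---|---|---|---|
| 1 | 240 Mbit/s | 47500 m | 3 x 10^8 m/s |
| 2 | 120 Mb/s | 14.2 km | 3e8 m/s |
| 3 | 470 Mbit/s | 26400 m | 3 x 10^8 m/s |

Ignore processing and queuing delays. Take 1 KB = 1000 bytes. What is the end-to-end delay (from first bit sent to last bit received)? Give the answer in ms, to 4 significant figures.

L = 72000 bits.
Transmission delays (L/R per hop): 0.3, 0.6, 0.153191 ms; sum = 1.05319 ms.
Propagation delays (d/s per hop): 0.158333, 0.0473333, 0.088 ms; sum = 0.293667 ms.
End-to-end = 1.347 ms.

1.347 ms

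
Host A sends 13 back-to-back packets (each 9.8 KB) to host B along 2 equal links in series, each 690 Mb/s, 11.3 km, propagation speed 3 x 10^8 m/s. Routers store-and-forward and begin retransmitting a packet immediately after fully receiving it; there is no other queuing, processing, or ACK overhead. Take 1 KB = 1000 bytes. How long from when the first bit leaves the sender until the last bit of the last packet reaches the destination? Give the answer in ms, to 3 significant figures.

1.67 ms

Per-hop transmission t_tx = L/R = 78400/690000000 = 0.113623 ms.
Per-hop propagation t_prop = 11300/300000000 = 0.0376667 ms.
Pipeline fill: first packet needs 2·t_tx to clear all hops; remaining 12 packets each add one t_tx.
Total = (2+13-1)·t_tx + 2·t_prop = 14·0.113623 + 2·0.0376667 = 1.67 ms.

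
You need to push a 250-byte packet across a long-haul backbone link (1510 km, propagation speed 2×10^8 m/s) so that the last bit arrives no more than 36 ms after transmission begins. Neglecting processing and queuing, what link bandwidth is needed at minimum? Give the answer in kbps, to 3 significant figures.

L = 2000 bits.
Propagation delay = 1510000 / 200000000 = 7.55 ms.
Transmission budget = 36 − 7.55 = 28.45 ms.
R ≥ L / t_tx = 2000 bits / 0.02845 s = 70.3 kbps.

70.3 kbps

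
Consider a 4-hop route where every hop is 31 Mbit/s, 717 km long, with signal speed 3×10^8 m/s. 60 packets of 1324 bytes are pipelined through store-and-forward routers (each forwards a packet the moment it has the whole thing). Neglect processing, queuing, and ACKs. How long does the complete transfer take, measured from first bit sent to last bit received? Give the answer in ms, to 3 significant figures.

31.1 ms

Per-hop transmission t_tx = L/R = 10592/31000000 = 0.341677 ms.
Per-hop propagation t_prop = 717000/300000000 = 2.39 ms.
Pipeline fill: first packet needs 4·t_tx to clear all hops; remaining 59 packets each add one t_tx.
Total = (4+60-1)·t_tx + 4·t_prop = 63·0.341677 + 4·2.39 = 31.1 ms.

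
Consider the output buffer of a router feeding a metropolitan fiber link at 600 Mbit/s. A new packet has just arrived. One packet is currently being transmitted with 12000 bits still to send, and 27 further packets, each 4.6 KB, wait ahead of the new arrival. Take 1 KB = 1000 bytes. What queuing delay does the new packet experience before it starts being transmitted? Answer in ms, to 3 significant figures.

1.68 ms

Each queued packet: L/R = 36800/600000000 = 0.0613333 ms.
27 queued → 1.656 ms.
Plus remaining 12000 bits of current packet: 0.02 ms.
Queuing delay = 1.68 ms.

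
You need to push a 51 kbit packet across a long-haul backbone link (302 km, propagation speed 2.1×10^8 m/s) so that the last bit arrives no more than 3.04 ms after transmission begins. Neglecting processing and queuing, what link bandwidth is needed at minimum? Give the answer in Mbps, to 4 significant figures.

31.84 Mbps

Propagation delay = 302000 / 210000000 = 1.4381 ms.
Transmission budget = 3.04 − 1.4381 = 1.6019 ms.
R ≥ L / t_tx = 51000 bits / 0.0016019 s = 31.84 Mbps.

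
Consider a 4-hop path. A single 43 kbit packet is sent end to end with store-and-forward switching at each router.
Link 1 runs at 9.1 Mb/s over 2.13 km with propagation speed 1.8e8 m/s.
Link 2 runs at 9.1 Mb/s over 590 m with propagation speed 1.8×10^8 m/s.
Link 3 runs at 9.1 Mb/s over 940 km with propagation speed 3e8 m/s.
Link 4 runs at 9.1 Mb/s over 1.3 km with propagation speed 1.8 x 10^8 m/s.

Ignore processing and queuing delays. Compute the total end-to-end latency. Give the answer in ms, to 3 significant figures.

L = 43000 bits.
Transmission delay per hop = L/R = 43000/9100000 = 4.72527 ms; 4 hops → 18.9011 ms.
Propagation delays (d/s per hop): 0.0118333, 0.00327778, 3.13333, 0.00722222 ms; sum = 3.15567 ms.
End-to-end = 22.1 ms.

22.1 ms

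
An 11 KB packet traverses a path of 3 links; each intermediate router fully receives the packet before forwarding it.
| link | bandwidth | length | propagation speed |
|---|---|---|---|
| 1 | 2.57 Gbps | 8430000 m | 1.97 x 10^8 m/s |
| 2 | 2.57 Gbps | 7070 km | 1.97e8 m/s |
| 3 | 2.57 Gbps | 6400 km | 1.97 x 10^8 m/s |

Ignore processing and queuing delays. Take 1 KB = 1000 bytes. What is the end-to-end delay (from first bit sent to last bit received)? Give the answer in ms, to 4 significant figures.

111.3 ms

L = 88000 bits.
Transmission delay per hop = L/R = 88000/2570000000 = 0.0342412 ms; 3 hops → 0.102724 ms.
Propagation delays (d/s per hop): 42.7919, 35.8883, 32.4873 ms; sum = 111.168 ms.
End-to-end = 111.3 ms.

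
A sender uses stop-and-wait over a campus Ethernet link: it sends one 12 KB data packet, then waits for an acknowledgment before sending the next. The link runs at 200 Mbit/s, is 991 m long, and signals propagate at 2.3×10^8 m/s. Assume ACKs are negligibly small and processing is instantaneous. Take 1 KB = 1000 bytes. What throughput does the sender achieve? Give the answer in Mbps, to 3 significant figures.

196 Mbps

t_tx = L/R = 96000/200000000 = 0.00048 s.
t_prop = 991/2.3e+08 = 4.3087e-06 s; RTT = 8.61739e-06 s.
Cycle = t_tx + RTT = 0.000488617 s.
Throughput = L / cycle = 96000 / 0.000488617 = 196 Mbps.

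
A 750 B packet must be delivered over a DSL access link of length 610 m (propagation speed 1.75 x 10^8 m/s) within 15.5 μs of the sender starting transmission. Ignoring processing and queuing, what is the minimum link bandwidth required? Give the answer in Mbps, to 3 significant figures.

L = 6000 bits.
Propagation delay = 610 / 175000000 = 3.48571 μs.
Transmission budget = 15.5 − 3.48571 = 12.0143 μs.
R ≥ L / t_tx = 6000 bits / 1.20143e-05 s = 499 Mbps.

499 Mbps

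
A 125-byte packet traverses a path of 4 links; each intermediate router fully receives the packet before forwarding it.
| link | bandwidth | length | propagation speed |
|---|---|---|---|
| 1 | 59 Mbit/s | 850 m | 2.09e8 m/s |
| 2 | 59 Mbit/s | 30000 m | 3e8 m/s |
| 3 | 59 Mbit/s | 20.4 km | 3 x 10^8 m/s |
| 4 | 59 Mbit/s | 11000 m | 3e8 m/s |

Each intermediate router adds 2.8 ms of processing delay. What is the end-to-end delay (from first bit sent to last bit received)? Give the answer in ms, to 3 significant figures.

L = 125 × 8 = 1000 bits.
Transmission delay per hop = L/R = 1000/59000000 = 0.0169492 ms; 4 hops → 0.0677966 ms.
Propagation delays (d/s per hop): 0.00406699, 0.1, 0.068, 0.0366667 ms; sum = 0.208734 ms.
Processing at 3 router(s): 3 × 2.8 ms = 8.4 ms.
End-to-end = 8.68 ms.

8.68 ms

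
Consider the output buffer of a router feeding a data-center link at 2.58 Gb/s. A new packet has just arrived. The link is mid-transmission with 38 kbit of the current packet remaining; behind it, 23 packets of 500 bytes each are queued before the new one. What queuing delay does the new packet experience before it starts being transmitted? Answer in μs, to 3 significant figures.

50.4 μs

Each queued packet: L/R = 4000/2580000000 = 1.55039 μs.
23 queued → 35.6589 μs.
Plus remaining 38000 bits of current packet: 14.7287 μs.
Queuing delay = 50.4 μs.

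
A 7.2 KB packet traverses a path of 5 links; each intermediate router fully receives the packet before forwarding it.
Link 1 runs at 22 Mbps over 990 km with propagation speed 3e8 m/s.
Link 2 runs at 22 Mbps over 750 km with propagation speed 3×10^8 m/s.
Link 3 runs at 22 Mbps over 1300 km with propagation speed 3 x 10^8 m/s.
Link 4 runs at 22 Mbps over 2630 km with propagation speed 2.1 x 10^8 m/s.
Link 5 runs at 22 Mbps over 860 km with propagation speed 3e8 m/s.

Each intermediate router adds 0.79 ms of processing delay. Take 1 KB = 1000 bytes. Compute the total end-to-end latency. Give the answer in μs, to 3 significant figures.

L = 57600 bits.
Transmission delay per hop = L/R = 57600/22000000 = 2618.18 μs; 5 hops → 13090.9 μs.
Propagation delays (d/s per hop): 3300, 2500, 4333.33, 12523.8, 2866.67 μs; sum = 25523.8 μs.
Processing at 4 router(s): 4 × 0.79 ms = 3160 μs.
End-to-end = 41800 μs.

41800 μs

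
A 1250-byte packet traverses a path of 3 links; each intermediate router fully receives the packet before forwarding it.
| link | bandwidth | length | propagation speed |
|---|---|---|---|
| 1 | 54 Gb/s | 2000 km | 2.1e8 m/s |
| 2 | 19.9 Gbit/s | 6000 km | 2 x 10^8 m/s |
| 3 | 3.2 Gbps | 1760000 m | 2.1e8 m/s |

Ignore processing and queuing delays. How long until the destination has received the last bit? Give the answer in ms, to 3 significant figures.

47.9 ms

L = 1250 × 8 = 10000 bits.
Transmission delays (L/R per hop): 0.000185185, 0.000502513, 0.003125 ms; sum = 0.0038127 ms.
Propagation delays (d/s per hop): 9.52381, 30, 8.38095 ms; sum = 47.9048 ms.
End-to-end = 47.9 ms.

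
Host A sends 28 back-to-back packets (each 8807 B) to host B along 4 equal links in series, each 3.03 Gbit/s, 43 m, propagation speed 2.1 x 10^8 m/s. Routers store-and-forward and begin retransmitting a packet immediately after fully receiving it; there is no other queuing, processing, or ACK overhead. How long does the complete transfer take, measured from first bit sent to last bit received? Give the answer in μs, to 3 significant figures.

Per-hop transmission t_tx = L/R = 70456/3030000000 = 23.2528 μs.
Per-hop propagation t_prop = 43/210000000 = 0.204762 μs.
Pipeline fill: first packet needs 4·t_tx to clear all hops; remaining 27 packets each add one t_tx.
Total = (4+28-1)·t_tx + 4·t_prop = 31·23.2528 + 4·0.204762 = 722 μs.

722 μs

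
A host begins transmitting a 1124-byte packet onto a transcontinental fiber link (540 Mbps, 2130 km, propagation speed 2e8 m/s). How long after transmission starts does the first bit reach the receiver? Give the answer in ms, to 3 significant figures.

10.7 ms

First bit experiences only propagation delay: d/s = 2130000/200000000 = 10.7 ms.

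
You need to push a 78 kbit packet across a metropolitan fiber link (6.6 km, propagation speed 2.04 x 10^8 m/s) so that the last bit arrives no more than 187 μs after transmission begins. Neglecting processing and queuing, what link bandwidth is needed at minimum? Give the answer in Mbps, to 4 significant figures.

Propagation delay = 6600 / 204000000 = 32.3529 μs.
Transmission budget = 187 − 32.3529 = 154.647 μs.
R ≥ L / t_tx = 78000 bits / 0.000154647 s = 504.4 Mbps.

504.4 Mbps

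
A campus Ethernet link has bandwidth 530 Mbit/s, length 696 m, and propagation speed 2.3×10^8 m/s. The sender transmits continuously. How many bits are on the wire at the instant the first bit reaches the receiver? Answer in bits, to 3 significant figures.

Propagation delay = 696 / 2.3e+08 = 3.02609e-06 s.
BDP = R × t_prop = 530000000 × 3.02609e-06 = 1603.83 bits.

1600 bits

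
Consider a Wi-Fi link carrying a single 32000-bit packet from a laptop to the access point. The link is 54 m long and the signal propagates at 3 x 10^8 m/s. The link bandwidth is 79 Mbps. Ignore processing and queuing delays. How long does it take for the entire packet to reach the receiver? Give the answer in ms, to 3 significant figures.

Transmission delay = L/R = 32000 / 79000000 = 0.405063 ms.
Propagation delay = d/s = 54 m / 300000000 m/s = 0.00018 ms.
Total = 0.405 ms.

0.405 ms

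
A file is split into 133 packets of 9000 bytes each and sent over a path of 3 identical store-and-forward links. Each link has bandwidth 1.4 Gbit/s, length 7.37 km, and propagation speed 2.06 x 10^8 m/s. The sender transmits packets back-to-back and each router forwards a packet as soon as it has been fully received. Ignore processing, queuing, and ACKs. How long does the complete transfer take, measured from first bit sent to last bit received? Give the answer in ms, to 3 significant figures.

Per-hop transmission t_tx = L/R = 72000/1400000000 = 0.0514286 ms.
Per-hop propagation t_prop = 7370/206000000 = 0.0357767 ms.
Pipeline fill: first packet needs 3·t_tx to clear all hops; remaining 132 packets each add one t_tx.
Total = (3+133-1)·t_tx + 3·t_prop = 135·0.0514286 + 3·0.0357767 = 7.05 ms.

7.05 ms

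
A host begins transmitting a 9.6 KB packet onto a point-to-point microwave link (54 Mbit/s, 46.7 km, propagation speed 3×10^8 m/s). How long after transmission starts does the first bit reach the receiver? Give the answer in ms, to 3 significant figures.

First bit experiences only propagation delay: d/s = 46700/300000000 = 0.156 ms.

0.156 ms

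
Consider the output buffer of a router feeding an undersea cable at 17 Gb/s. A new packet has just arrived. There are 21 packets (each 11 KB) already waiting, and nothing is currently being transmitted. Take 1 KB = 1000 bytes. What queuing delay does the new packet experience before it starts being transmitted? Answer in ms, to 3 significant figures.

0.109 ms

Each queued packet: L/R = 88000/17000000000 = 0.00517647 ms.
21 queued → 0.108706 ms.
Queuing delay = 0.109 ms.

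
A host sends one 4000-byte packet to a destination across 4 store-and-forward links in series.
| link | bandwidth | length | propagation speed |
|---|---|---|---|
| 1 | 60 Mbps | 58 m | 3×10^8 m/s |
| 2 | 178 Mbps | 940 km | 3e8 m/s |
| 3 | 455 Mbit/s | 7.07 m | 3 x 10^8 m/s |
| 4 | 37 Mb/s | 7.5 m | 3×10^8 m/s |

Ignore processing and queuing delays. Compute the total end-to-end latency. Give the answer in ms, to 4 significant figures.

4.782 ms

L = 4000 × 8 = 32000 bits.
Transmission delays (L/R per hop): 0.533333, 0.179775, 0.0703297, 0.864865 ms; sum = 1.6483 ms.
Propagation delays (d/s per hop): 0.000193333, 3.13333, 2.35667e-05, 2.5e-05 ms; sum = 3.13358 ms.
End-to-end = 4.782 ms.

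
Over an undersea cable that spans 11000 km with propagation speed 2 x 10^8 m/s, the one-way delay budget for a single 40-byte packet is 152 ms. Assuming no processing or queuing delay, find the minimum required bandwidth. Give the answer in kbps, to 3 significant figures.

3.30 kbps

L = 320 bits.
Propagation delay = 11000000 / 200000000 = 55 ms.
Transmission budget = 152 − 55 = 97 ms.
R ≥ L / t_tx = 320 bits / 0.097 s = 3.30 kbps.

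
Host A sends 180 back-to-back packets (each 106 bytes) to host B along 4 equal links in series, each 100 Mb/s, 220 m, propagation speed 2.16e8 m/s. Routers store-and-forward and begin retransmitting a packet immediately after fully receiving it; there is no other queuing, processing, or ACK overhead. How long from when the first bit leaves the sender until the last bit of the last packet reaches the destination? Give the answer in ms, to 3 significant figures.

1.56 ms

Per-hop transmission t_tx = L/R = 848/100000000 = 0.00848 ms.
Per-hop propagation t_prop = 220/216000000 = 0.00101852 ms.
Pipeline fill: first packet needs 4·t_tx to clear all hops; remaining 179 packets each add one t_tx.
Total = (4+180-1)·t_tx + 4·t_prop = 183·0.00848 + 4·0.00101852 = 1.56 ms.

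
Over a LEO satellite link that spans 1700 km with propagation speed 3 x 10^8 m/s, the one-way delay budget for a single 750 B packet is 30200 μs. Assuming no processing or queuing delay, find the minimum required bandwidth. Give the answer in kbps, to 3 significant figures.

L = 6000 bits.
Propagation delay = 1700000 / 300000000 = 5666.67 μs.
Transmission budget = 30200 − 5666.67 = 24533.3 μs.
R ≥ L / t_tx = 6000 bits / 0.0245333 s = 245 kbps.

245 kbps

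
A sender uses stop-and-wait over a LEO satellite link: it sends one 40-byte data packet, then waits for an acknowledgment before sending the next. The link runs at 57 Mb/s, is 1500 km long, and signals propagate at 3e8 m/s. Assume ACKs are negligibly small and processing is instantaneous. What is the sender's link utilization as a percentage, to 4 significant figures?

0.05611 %

t_tx = L/R = 320/57000000 = 5.61404e-06 s.
t_prop = 1500000/300000000 = 0.005 s; RTT = 0.01 s.
Cycle = t_tx + RTT = 0.0100056 s.
Utilization = t_tx / cycle = 5.61404e-06/0.0100056 = 0.05611 %.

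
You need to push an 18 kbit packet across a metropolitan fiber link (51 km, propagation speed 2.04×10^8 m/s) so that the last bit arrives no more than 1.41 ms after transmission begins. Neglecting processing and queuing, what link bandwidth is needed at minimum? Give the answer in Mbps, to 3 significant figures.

Propagation delay = 51000 / 204000000 = 0.25 ms.
Transmission budget = 1.41 − 0.25 = 1.16 ms.
R ≥ L / t_tx = 18000 bits / 0.00116 s = 15.5 Mbps.

15.5 Mbps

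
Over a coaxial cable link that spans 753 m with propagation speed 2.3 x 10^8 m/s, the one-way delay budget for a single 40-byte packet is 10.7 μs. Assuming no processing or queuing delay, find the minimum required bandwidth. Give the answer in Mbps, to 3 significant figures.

43.1 Mbps

L = 320 bits.
Propagation delay = 753 / 2.3e+08 = 3.27391 μs.
Transmission budget = 10.7 − 3.27391 = 7.42609 μs.
R ≥ L / t_tx = 320 bits / 7.42609e-06 s = 43.1 Mbps.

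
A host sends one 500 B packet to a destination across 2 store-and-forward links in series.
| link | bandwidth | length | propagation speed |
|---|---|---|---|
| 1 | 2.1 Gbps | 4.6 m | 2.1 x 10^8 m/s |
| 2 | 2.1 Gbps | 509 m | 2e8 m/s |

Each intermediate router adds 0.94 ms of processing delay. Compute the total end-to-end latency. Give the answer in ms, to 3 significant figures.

L = 500 × 8 = 4000 bits.
Transmission delay per hop = L/R = 4000/2100000000 = 0.00190476 ms; 2 hops → 0.00380952 ms.
Propagation delays (d/s per hop): 2.19048e-05, 0.002545 ms; sum = 0.0025669 ms.
Processing at 1 router(s): 1 × 0.94 ms = 0.94 ms.
End-to-end = 0.946 ms.

0.946 ms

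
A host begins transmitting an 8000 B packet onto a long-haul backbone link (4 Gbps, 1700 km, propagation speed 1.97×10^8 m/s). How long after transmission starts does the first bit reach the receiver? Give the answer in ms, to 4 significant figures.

First bit experiences only propagation delay: d/s = 1700000/197000000 = 8.629 ms.

8.629 ms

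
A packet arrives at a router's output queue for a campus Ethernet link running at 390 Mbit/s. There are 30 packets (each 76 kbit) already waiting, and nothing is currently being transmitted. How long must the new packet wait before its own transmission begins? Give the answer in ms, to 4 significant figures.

5.846 ms

Each queued packet: L/R = 76000/390000000 = 0.194872 ms.
30 queued → 5.84615 ms.
Queuing delay = 5.846 ms.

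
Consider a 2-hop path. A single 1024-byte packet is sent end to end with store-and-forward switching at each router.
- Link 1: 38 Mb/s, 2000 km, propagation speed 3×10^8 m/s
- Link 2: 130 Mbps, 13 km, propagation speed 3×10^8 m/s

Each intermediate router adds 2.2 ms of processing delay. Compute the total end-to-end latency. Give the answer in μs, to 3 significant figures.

9190 μs

L = 1024 × 8 = 8192 bits.
Transmission delays (L/R per hop): 215.579, 63.0154 μs; sum = 278.594 μs.
Propagation delays (d/s per hop): 6666.67, 43.3333 μs; sum = 6710 μs.
Processing at 1 router(s): 1 × 2.2 ms = 2200 μs.
End-to-end = 9190 μs.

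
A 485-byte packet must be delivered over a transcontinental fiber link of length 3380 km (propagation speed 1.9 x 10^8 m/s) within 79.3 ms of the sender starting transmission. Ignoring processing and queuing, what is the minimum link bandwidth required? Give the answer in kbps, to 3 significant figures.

L = 3880 bits.
Propagation delay = 3380000 / 190000000 = 17.7895 ms.
Transmission budget = 79.3 − 17.7895 = 61.5105 ms.
R ≥ L / t_tx = 3880 bits / 0.0615105 s = 63.1 kbps.

63.1 kbps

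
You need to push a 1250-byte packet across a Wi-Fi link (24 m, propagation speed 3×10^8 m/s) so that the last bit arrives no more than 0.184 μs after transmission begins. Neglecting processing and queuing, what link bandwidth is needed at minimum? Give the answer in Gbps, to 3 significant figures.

L = 10000 bits.
Propagation delay = 24 / 300000000 = 0.08 μs.
Transmission budget = 0.184 − 0.08 = 0.104 μs.
R ≥ L / t_tx = 10000 bits / 1.04e-07 s = 96.2 Gbps.

96.2 Gbps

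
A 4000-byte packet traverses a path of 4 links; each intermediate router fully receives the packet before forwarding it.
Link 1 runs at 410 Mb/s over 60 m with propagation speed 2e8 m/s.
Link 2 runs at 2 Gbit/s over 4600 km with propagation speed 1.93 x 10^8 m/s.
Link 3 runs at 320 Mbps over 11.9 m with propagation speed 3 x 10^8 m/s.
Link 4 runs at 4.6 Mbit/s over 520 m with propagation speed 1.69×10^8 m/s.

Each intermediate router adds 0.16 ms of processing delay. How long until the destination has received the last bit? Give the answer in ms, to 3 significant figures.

31.5 ms

L = 4000 × 8 = 32000 bits.
Transmission delays (L/R per hop): 0.0780488, 0.016, 0.1, 6.95652 ms; sum = 7.15057 ms.
Propagation delays (d/s per hop): 0.0003, 23.8342, 3.96667e-05, 0.00307692 ms; sum = 23.8376 ms.
Processing at 3 router(s): 3 × 0.16 ms = 0.48 ms.
End-to-end = 31.5 ms.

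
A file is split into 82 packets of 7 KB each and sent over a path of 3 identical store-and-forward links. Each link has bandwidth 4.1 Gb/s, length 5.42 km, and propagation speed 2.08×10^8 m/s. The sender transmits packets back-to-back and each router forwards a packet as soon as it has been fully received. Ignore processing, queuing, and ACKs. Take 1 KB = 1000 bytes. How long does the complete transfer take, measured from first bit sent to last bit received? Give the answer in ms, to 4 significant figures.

Per-hop transmission t_tx = L/R = 56000/4.1e+09 = 0.0136585 ms.
Per-hop propagation t_prop = 5420/208000000 = 0.0260577 ms.
Pipeline fill: first packet needs 3·t_tx to clear all hops; remaining 81 packets each add one t_tx.
Total = (3+82-1)·t_tx + 3·t_prop = 84·0.0136585 + 3·0.0260577 = 1.225 ms.

1.225 ms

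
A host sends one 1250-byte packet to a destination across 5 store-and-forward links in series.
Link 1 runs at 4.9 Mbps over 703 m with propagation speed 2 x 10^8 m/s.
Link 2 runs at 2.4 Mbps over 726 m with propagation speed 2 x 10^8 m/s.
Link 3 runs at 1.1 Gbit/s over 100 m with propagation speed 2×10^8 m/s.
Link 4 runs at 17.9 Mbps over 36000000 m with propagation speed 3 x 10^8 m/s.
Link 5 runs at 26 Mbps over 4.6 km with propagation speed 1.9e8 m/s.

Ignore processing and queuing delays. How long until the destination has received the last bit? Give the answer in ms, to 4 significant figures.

L = 1250 × 8 = 10000 bits.
Transmission delays (L/R per hop): 2.04082, 4.16667, 0.00909091, 0.558659, 0.384615 ms; sum = 7.15985 ms.
Propagation delays (d/s per hop): 0.003515, 0.00363, 0.0005, 120, 0.0242105 ms; sum = 120.032 ms.
End-to-end = 127.2 ms.

127.2 ms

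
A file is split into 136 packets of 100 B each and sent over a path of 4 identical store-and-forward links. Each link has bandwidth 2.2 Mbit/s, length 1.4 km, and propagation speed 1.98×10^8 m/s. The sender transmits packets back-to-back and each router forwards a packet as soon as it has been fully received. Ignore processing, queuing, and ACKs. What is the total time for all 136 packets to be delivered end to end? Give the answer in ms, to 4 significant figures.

50.57 ms

Per-hop transmission t_tx = L/R = 800/2200000 = 0.363636 ms.
Per-hop propagation t_prop = 1400/198000000 = 0.00707071 ms.
Pipeline fill: first packet needs 4·t_tx to clear all hops; remaining 135 packets each add one t_tx.
Total = (4+136-1)·t_tx + 4·t_prop = 139·0.363636 + 4·0.00707071 = 50.57 ms.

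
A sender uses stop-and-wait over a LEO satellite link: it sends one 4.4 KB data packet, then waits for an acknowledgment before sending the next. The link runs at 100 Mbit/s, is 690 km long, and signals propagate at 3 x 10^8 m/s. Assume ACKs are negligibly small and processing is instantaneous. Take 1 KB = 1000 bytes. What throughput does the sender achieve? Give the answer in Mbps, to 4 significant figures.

t_tx = L/R = 35200/100000000 = 0.000352 s.
t_prop = 690000/300000000 = 0.0023 s; RTT = 0.0046 s.
Cycle = t_tx + RTT = 0.004952 s.
Throughput = L / cycle = 35200 / 0.004952 = 7.108 Mbps.

7.108 Mbps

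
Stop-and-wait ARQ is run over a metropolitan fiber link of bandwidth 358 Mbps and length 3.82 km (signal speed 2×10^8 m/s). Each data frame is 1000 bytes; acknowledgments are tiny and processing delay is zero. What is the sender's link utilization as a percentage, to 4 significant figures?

t_tx = L/R = 8000/358000000 = 2.23464e-05 s.
t_prop = 3820/200000000 = 1.91e-05 s; RTT = 3.82e-05 s.
Cycle = t_tx + RTT = 6.05464e-05 s.
Utilization = t_tx / cycle = 2.23464e-05/6.05464e-05 = 36.91 %.

36.91 %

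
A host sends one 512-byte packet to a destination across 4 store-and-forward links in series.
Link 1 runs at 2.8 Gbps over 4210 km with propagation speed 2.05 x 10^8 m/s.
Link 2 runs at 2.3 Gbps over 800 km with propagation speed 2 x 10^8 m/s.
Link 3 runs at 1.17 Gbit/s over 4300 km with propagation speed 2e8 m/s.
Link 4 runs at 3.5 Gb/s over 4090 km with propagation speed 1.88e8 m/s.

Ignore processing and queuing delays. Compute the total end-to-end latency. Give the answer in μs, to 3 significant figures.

67800 μs

L = 512 × 8 = 4096 bits.
Transmission delays (L/R per hop): 1.46286, 1.78087, 3.50085, 1.17029 μs; sum = 7.91487 μs.
Propagation delays (d/s per hop): 20536.6, 4000, 21500, 21755.3 μs; sum = 67791.9 μs.
End-to-end = 67800 μs.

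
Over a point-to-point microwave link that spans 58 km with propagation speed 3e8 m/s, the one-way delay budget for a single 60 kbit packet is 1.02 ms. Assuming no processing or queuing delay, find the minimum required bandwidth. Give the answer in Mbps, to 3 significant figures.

72.6 Mbps

Propagation delay = 58000 / 300000000 = 0.193333 ms.
Transmission budget = 1.02 − 0.193333 = 0.826667 ms.
R ≥ L / t_tx = 60000 bits / 0.000826667 s = 72.6 Mbps.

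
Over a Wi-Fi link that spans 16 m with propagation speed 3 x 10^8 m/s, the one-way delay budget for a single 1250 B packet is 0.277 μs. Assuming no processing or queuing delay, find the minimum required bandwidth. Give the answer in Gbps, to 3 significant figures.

44.7 Gbps

L = 10000 bits.
Propagation delay = 16 / 300000000 = 0.0533333 μs.
Transmission budget = 0.277 − 0.0533333 = 0.223667 μs.
R ≥ L / t_tx = 10000 bits / 2.23667e-07 s = 44.7 Gbps.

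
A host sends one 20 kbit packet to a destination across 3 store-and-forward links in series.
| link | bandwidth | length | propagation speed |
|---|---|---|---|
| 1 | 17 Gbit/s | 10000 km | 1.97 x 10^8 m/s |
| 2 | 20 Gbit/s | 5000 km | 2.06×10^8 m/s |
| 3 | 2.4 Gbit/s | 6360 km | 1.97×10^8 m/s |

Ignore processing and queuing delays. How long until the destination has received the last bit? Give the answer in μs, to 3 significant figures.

107000 μs

L = 20000 bits.
Transmission delays (L/R per hop): 1.17647, 1, 8.33333 μs; sum = 10.5098 μs.
Propagation delays (d/s per hop): 50761.4, 24271.8, 32284.3 μs; sum = 107318 μs.
End-to-end = 107000 μs.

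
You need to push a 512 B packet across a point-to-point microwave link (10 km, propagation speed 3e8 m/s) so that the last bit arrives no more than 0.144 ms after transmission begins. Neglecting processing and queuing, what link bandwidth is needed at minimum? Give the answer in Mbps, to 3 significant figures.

37.0 Mbps

L = 4096 bits.
Propagation delay = 10000 / 300000000 = 0.0333333 ms.
Transmission budget = 0.144 − 0.0333333 = 0.110667 ms.
R ≥ L / t_tx = 4096 bits / 0.000110667 s = 37.0 Mbps.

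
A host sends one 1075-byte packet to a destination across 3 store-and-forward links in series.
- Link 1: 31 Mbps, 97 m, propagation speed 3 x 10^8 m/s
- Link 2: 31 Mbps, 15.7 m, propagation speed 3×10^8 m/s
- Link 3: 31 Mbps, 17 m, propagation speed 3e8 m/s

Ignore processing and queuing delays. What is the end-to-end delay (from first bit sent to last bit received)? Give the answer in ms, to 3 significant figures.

L = 1075 × 8 = 8600 bits.
Transmission delay per hop = L/R = 8600/31000000 = 0.277419 ms; 3 hops → 0.832258 ms.
Propagation delays (d/s per hop): 0.000323333, 5.23333e-05, 5.66667e-05 ms; sum = 0.000432333 ms.
End-to-end = 0.833 ms.

0.833 ms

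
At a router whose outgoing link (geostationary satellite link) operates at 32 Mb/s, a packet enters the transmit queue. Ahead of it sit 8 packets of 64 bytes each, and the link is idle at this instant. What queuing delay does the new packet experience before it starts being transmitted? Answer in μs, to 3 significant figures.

Each queued packet: L/R = 512/32000000 = 16 μs.
8 queued → 128 μs.
Queuing delay = 128 μs.

128 μs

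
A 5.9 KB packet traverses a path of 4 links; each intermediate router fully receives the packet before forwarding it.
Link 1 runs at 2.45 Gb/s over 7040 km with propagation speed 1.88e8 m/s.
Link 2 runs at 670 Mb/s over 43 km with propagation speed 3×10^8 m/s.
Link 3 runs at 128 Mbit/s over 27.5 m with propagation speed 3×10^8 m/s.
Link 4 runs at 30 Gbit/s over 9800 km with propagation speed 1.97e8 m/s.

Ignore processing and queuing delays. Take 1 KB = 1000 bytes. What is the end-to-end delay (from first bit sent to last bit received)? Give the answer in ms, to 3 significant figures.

L = 47200 bits.
Transmission delays (L/R per hop): 0.0192653, 0.0704478, 0.36875, 0.00157333 ms; sum = 0.460036 ms.
Propagation delays (d/s per hop): 37.4468, 0.143333, 9.16667e-05, 49.7462 ms; sum = 87.3364 ms.
End-to-end = 87.8 ms.

87.8 ms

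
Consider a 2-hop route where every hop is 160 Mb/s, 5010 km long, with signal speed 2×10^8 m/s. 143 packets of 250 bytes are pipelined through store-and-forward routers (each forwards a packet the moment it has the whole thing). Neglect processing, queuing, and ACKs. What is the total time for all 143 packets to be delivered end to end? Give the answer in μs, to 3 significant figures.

Per-hop transmission t_tx = L/R = 2000/160000000 = 12.5 μs.
Per-hop propagation t_prop = 5010000/200000000 = 25050 μs.
Pipeline fill: first packet needs 2·t_tx to clear all hops; remaining 142 packets each add one t_tx.
Total = (2+143-1)·t_tx + 2·t_prop = 144·12.5 + 2·25050 = 51900 μs.

51900 μs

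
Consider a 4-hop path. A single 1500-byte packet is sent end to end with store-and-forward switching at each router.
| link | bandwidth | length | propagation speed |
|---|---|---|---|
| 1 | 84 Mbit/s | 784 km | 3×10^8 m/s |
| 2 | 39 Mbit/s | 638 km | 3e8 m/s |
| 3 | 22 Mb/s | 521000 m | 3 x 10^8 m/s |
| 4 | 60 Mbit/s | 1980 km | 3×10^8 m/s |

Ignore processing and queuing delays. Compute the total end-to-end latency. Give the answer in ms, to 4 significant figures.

L = 1500 × 8 = 12000 bits.
Transmission delays (L/R per hop): 0.142857, 0.307692, 0.545455, 0.2 ms; sum = 1.196 ms.
Propagation delays (d/s per hop): 2.61333, 2.12667, 1.73667, 6.6 ms; sum = 13.0767 ms.
End-to-end = 14.27 ms.

14.27 ms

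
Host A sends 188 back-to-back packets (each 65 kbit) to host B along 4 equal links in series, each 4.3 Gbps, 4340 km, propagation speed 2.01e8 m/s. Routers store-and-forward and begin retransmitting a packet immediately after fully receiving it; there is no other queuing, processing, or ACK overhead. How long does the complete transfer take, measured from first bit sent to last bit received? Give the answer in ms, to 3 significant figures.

89.3 ms

Per-hop transmission t_tx = L/R = 65000/4300000000 = 0.0151163 ms.
Per-hop propagation t_prop = 4340000/2.01e+08 = 21.592 ms.
Pipeline fill: first packet needs 4·t_tx to clear all hops; remaining 187 packets each add one t_tx.
Total = (4+188-1)·t_tx + 4·t_prop = 191·0.0151163 + 4·21.592 = 89.3 ms.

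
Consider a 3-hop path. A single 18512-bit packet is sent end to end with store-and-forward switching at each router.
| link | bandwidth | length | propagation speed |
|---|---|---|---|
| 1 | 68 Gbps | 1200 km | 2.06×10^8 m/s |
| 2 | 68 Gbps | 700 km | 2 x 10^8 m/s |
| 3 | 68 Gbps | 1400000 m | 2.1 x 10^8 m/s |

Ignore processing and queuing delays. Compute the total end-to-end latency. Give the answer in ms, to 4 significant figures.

15.99 ms

Transmission delay per hop = L/R = 18512/68000000000 = 0.000272235 ms; 3 hops → 0.000816706 ms.
Propagation delays (d/s per hop): 5.82524, 3.5, 6.66667 ms; sum = 15.9919 ms.
End-to-end = 15.99 ms.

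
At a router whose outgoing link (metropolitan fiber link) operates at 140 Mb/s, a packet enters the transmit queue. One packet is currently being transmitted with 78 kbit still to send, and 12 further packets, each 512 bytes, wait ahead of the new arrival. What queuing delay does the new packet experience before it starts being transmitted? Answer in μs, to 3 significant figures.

Each queued packet: L/R = 4096/140000000 = 29.2571 μs.
12 queued → 351.086 μs.
Plus remaining 78000 bits of current packet: 557.143 μs.
Queuing delay = 908 μs.

908 μs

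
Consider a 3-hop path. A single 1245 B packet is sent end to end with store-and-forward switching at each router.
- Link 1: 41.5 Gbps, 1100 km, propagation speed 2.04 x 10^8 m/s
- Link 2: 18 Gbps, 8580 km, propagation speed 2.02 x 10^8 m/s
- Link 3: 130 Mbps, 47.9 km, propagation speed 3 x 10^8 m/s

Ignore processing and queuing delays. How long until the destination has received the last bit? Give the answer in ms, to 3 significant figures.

48.1 ms

L = 1245 × 8 = 9960 bits.
Transmission delays (L/R per hop): 0.00024, 0.000553333, 0.0766154 ms; sum = 0.0774087 ms.
Propagation delays (d/s per hop): 5.39216, 42.4752, 0.159667 ms; sum = 48.0271 ms.
End-to-end = 48.1 ms.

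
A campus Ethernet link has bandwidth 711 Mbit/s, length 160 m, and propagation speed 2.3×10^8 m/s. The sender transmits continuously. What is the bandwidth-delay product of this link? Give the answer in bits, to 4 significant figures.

494.6 bits

Propagation delay = 160 / 2.3e+08 = 6.95652e-07 s.
BDP = R × t_prop = 711000000 × 6.95652e-07 = 494.609 bits.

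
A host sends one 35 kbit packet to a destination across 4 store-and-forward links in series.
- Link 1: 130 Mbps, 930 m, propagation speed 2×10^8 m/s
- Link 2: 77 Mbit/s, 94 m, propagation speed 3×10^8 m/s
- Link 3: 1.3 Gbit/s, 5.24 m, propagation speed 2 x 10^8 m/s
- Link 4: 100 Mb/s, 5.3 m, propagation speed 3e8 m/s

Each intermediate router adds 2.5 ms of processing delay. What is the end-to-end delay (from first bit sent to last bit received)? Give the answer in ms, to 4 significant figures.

L = 35000 bits.
Transmission delays (L/R per hop): 0.269231, 0.454545, 0.0269231, 0.35 ms; sum = 1.1007 ms.
Propagation delays (d/s per hop): 0.00465, 0.000313333, 2.62e-05, 1.76667e-05 ms; sum = 0.0050072 ms.
Processing at 3 router(s): 3 × 2.5 ms = 7.5 ms.
End-to-end = 8.606 ms.

8.606 ms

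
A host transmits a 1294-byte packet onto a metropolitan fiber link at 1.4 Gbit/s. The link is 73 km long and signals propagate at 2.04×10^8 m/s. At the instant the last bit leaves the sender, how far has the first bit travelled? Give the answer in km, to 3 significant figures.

t_tx = L/R = 10352/1400000000 = 7.39429e-06 s.
Distance = s × t_tx = 204000000 × 7.39429e-06 = 1.51 km.

1.51 km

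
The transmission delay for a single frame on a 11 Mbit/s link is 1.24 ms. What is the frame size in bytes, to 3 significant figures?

1710 bytes

L = R × t_tx = 11000000 b/s × 0.00124 s = 13640 bits.
In bytes: 13640 / 8 = 1710 bytes.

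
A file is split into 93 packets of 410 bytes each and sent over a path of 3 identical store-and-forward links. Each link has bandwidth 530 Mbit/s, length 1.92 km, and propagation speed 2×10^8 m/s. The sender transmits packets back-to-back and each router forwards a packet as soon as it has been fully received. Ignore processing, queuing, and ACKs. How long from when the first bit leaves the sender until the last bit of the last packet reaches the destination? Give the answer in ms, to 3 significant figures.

Per-hop transmission t_tx = L/R = 3280/530000000 = 0.00618868 ms.
Per-hop propagation t_prop = 1920/200000000 = 0.0096 ms.
Pipeline fill: first packet needs 3·t_tx to clear all hops; remaining 92 packets each add one t_tx.
Total = (3+93-1)·t_tx + 3·t_prop = 95·0.00618868 + 3·0.0096 = 0.617 ms.

0.617 ms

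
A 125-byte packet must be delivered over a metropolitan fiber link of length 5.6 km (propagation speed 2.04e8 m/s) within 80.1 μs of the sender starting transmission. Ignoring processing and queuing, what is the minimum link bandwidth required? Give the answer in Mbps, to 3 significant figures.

19.0 Mbps

L = 1000 bits.
Propagation delay = 5600 / 204000000 = 27.451 μs.
Transmission budget = 80.1 − 27.451 = 52.649 μs.
R ≥ L / t_tx = 1000 bits / 5.2649e-05 s = 19.0 Mbps.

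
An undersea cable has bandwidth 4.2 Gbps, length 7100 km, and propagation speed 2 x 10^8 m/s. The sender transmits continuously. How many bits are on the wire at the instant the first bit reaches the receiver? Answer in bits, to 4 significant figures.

Propagation delay = 7100000 / 200000000 = 0.0355 s.
BDP = R × t_prop = 4200000000 × 0.0355 = 149100000 bits.

149100000 bits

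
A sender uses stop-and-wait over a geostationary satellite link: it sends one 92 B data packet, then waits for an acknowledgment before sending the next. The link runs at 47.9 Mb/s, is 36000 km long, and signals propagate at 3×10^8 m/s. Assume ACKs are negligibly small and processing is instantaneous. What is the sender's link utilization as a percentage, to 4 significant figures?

t_tx = L/R = 736/47900000 = 1.53653e-05 s.
t_prop = 36000000/300000000 = 0.12 s; RTT = 0.24 s.
Cycle = t_tx + RTT = 0.240015 s.
Utilization = t_tx / cycle = 1.53653e-05/0.240015 = 0.006402 %.

0.006402 %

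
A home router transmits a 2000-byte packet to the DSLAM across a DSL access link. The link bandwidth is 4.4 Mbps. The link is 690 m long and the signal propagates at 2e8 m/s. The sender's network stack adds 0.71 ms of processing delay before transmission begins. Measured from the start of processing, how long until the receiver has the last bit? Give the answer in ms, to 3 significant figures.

4.35 ms

L = 2000 × 8 = 16000 bits.
Transmission delay = L/R = 16000 / 4400000 = 3.63636 ms.
Propagation delay = d/s = 690 m / 200000000 m/s = 0.00345 ms.
Plus processing delay 0.71 ms = 0.71 ms.
Total = 4.35 ms.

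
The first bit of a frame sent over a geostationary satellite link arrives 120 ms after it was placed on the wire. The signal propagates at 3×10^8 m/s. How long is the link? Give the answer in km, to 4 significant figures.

d = s × t_prop = 300000000 × 0.12 = 36000 km.

36000 km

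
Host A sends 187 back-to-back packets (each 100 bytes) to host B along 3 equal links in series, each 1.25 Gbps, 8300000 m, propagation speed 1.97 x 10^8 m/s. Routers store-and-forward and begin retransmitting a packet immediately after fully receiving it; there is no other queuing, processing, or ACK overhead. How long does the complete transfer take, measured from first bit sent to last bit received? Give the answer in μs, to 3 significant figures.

Per-hop transmission t_tx = L/R = 800/1250000000 = 0.64 μs.
Per-hop propagation t_prop = 8300000/197000000 = 42132 μs.
Pipeline fill: first packet needs 3·t_tx to clear all hops; remaining 186 packets each add one t_tx.
Total = (3+187-1)·t_tx + 3·t_prop = 189·0.64 + 3·42132 = 127000 μs.

127000 μs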